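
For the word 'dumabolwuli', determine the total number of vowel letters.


Scanning each character of 'dumabolwuli':
  Position 1: 'd' -> consonant (running count: 0)
  Position 2: 'u' -> vowel (running count: 1)
  Position 3: 'm' -> consonant (running count: 1)
  Position 4: 'a' -> vowel (running count: 2)
  Position 5: 'b' -> consonant (running count: 2)
  Position 6: 'o' -> vowel (running count: 3)
  Position 7: 'l' -> consonant (running count: 3)
  Position 8: 'w' -> consonant (running count: 3)
  Position 9: 'u' -> vowel (running count: 4)
  Position 10: 'l' -> consonant (running count: 4)
  Position 11: 'i' -> vowel (running count: 5)
Total vowels: 5

5


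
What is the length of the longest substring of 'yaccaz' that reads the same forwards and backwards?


Scanning 'yaccaz' for palindromic substrings.
Substring at positions 1-4: 'acca'.
Check: reverse('acca') = 'acca' -> palindrome confirmed.
Neighbouring characters ('y' / 'z') break symmetry, so it cannot extend further.
No longer palindromic substring exists; longest length = 4

4


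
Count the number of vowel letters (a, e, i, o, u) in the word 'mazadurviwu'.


Scanning each character of 'mazadurviwu':
  Position 1: 'm' -> consonant (running count: 0)
  Position 2: 'a' -> vowel (running count: 1)
  Position 3: 'z' -> consonant (running count: 1)
  Position 4: 'a' -> vowel (running count: 2)
  Position 5: 'd' -> consonant (running count: 2)
  Position 6: 'u' -> vowel (running count: 3)
  Position 7: 'r' -> consonant (running count: 3)
  Position 8: 'v' -> consonant (running count: 3)
  Position 9: 'i' -> vowel (running count: 4)
  Position 10: 'w' -> consonant (running count: 4)
  Position 11: 'u' -> vowel (running count: 5)
Total vowels: 5

5


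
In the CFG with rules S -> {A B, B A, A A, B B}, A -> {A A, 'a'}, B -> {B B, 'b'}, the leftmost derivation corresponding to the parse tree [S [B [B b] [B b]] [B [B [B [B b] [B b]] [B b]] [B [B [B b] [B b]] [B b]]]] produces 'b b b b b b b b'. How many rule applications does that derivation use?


Every bracketed nonterminal node [X ...] in the tree is produced by exactly one rule application.
Reading the tree off as a leftmost derivation:
  Step 1: S  =>  B B   (applied S -> B B)
  Step 2: B B  =>  B B B   (applied B -> B B)
  Step 3: B B B  =>  b B B   (applied B -> b)
  Step 4: b B B  =>  b b B   (applied B -> b)
  Step 5: b b B  =>  b b B B   (applied B -> B B)
  Step 6: b b B B  =>  b b B B B   (applied B -> B B)
  Step 7: b b B B B  =>  b b B B B B   (applied B -> B B)
  Step 8: b b B B B B  =>  b b b B B B   (applied B -> b)
  Step 9: b b b B B B  =>  b b b b B B   (applied B -> b)
  Step 10: b b b b B B  =>  b b b b b B   (applied B -> b)
  Step 11: b b b b b B  =>  b b b b b B B   (applied B -> B B)
  Step 12: b b b b b B B  =>  b b b b b B B B   (applied B -> B B)
  Step 13: b b b b b B B B  =>  b b b b b b B B   (applied B -> b)
  Step 14: b b b b b b B B  =>  b b b b b b b B   (applied B -> b)
  Step 15: b b b b b b b B  =>  b b b b b b b b   (applied B -> b)
Final yield: b b b b b b b b
Total rewrite steps: 15

15


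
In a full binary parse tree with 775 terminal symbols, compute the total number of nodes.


Leaf nodes (terminals): 775
Internal nodes = n - 1 = 775 - 1 = 774
Total = leaves + internal = 775 + 774 = 1549

1549


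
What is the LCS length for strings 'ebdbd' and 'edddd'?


DP table for LCS of 'ebdbd' and 'edddd':
       e  d  d  d  d
    0  0  0  0  0  0
  e 0  1  1  1  1  1
  b 0  1  1  1  1  1
  d 0  1  2  2  2  2
  b 0  1  2  2  2  2
  d 0  1  2  3  3  3
LCS: 'edd'
LCS length = 3

3


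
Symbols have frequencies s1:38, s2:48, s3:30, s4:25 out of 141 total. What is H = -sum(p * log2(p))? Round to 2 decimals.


Computing entropy H = -sum(p_i * log2(p_i)):
  s1: p = 38/141 = 0.2695, -p*log2(p) = 0.5098
  s2: p = 48/141 = 0.3404, -p*log2(p) = 0.5292
  s3: p = 30/141 = 0.2128, -p*log2(p) = 0.4750
  s4: p = 25/141 = 0.1773, -p*log2(p) = 0.4425
H = sum of terms = 1.9565
Rounded to 2 decimals: 1.96

1.96


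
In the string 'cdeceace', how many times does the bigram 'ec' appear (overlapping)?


Scanning 'cdeceace' for bigram 'ec':
  Position 0: 'cd' -> no
  Position 1: 'de' -> no
  Position 2: 'ec' -> MATCH
  Position 3: 'ce' -> no
  Position 4: 'ea' -> no
  Position 5: 'ac' -> no
  Position 6: 'ce' -> no
Total matches: 1

1


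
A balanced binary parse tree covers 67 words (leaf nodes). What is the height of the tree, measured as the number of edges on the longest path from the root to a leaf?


In a balanced binary tree with n leaves the deepest leaf is ceil(log2(n)) edges below the root.
log2(67) = 6.0661
ceil(6.0661) = 7
height (edges) = 7

7


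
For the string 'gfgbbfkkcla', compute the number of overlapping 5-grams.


String 'gfgbbfkkcla' has length L = 11.
Number of overlapping n-grams = L - n + 1
Substituting: 11 - 5 + 1 = 7

7


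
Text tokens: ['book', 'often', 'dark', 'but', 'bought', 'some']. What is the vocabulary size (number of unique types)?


Listing all tokens and tracking unique types:
  Token 1: 'book' -> NEW (unique so far: 1)
  Token 2: 'often' -> NEW (unique so far: 2)
  Token 3: 'dark' -> NEW (unique so far: 3)
  Token 4: 'but' -> NEW (unique so far: 4)
  Token 5: 'bought' -> NEW (unique so far: 5)
  Token 6: 'some' -> NEW (unique so far: 6)
Unique types: ('book', 'bought', 'but', 'dark', 'often', 'some')
Vocabulary size: 6

6


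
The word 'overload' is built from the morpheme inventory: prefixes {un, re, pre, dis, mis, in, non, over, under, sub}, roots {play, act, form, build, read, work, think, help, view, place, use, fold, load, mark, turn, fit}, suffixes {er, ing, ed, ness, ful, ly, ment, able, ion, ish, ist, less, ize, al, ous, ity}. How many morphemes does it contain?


Segmenting 'overload' against the inventory:
  'over' -> prefix (morpheme 1)
  'load' -> root (morpheme 2)
Total morphemes: 2

2


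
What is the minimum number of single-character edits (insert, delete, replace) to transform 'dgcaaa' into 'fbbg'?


Building DP table for s1='dgcaaa' (len 6) and s2='fbbg' (len 4):
       f  b  b  g
    0  1  2  3  4
  d 1  1  2  3  4
  g 2  2  2  3  3
  c 3  3  3  3  4
  a 4  4  4  4  4
  a 5  5  5  5  5
  a 6  6  6  6  6
Edit distance = dp[6][4] = 6

6


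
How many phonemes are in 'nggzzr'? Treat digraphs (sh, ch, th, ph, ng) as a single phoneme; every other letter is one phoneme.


Parsing 'nggzzr' greedily, digraphs first:
  'ng' -> digraph (1 consonant phoneme) (phonemes so far: 1)
  'g' -> consonant phoneme (phonemes so far: 2)
  'z' -> consonant phoneme (phonemes so far: 3)
  'z' -> consonant phoneme (phonemes so far: 4)
  'r' -> consonant phoneme (phonemes so far: 5)
Total phonemes: 5

5


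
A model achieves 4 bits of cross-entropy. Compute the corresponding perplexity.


Perplexity formula: PP = 2^H
H = 4
PP = 2^4
Steps: 2^1 = 2, 2^2 = 4, 2^3 = 8, 2^4 = 16
PP = 16

16


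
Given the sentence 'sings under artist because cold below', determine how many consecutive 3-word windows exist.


Word trigrams from [6] words:
  Trigram 1: (sings under artist)
  Trigram 2: (under artist because)
  Trigram 3: (artist because cold)
  Trigram 4: (because cold below)
Total word trigrams: 6 - 2 = 4

4


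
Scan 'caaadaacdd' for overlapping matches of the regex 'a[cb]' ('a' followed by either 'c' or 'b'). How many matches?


Pattern: a[cb] means 'a' followed by either 'c' or 'b'.
Scanning 'caaadaacdd' position-by-position:
  Pos 0: window 'ca' -> no
  Pos 1: window 'aa' -> no
  Pos 2: window 'aa' -> no
  Pos 3: window 'ad' -> no
  Pos 4: window 'da' -> no
  Pos 5: window 'aa' -> no
  Pos 6: window 'ac' -> MATCH
  Pos 7: window 'cd' -> no
  Pos 8: window 'dd' -> no
  Pos 9: window 'd' -> no
Total matches: 1

1


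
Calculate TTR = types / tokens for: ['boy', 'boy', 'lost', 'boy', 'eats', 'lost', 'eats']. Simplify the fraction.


Tokens: 7
Unique types: ('boy', 'eats', 'lost') = 3
TTR = 3/7
Already in lowest terms.

3/7


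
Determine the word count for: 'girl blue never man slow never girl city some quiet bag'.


Counting words by splitting on spaces:
  Word 1: 'girl'
  Word 2: 'blue'
  Word 3: 'never'
  Word 4: 'man'
  Word 5: 'slow'
  Word 6: 'never'
  Word 7: 'girl'
  Word 8: 'city'
  Word 9: 'some'
  Word 10: 'quiet'
  Word 11: 'bag'
Total words: 11

11


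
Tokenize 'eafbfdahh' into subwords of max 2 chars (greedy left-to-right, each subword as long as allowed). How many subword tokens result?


'eafbfdahh' has 9 characters.
Chunking with max size 2:
  Chunk 1: 'ea' (positions 0-1)
  Chunk 2: 'fb' (positions 2-3)
  Chunk 3: 'fd' (positions 4-5)
  Chunk 4: 'ah' (positions 6-7)
  Chunk 5: 'h' (positions 8-8)
Total chunks: ceil(9 / 2) = 5

5


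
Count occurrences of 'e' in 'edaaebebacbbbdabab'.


Scanning 'edaaebebacbbbdabab' for 'e':
  Position 0: 'e' -> MATCH (count: 1)
  Position 4: 'e' -> MATCH (count: 2)
  Position 6: 'e' -> MATCH (count: 3)
Total occurrences of 'e': 3

3


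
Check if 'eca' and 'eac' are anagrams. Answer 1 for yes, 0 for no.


Sort characters of 'eca': 'ace'
Sort characters of 'eac': 'ace'
Sorted forms match -> they ARE anagrams
Result: 1

1


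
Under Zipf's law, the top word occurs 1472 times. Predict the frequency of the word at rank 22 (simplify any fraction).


Zipf's law: freq(rank) = f1 / rank
f1 = 1472, rank = 22
freq = 1472 / 22
GCD(1472, 22) = 2
Simplified: 736/11

736/11


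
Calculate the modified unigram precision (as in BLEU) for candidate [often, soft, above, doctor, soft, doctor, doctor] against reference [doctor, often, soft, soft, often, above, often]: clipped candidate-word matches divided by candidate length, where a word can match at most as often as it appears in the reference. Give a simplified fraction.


Reference word counts: {'above': 1, 'doctor': 1, 'often': 3, 'soft': 2}
Checking each candidate word (with clipping):
  'often' -> in reference (ref count 3, used 1/3) -> match (matches: 1)
  'soft' -> in reference (ref count 2, used 1/2) -> match (matches: 2)
  'above' -> in reference (ref count 1, used 1/1) -> match (matches: 3)
  'doctor' -> in reference (ref count 1, used 1/1) -> match (matches: 4)
  'soft' -> in reference (ref count 2, used 2/2) -> match (matches: 5)
  'doctor' -> ref count 1 already used up (1/1) -> clipped, no match (matches: 5)
  'doctor' -> ref count 1 already used up (1/1) -> clipped, no match (matches: 5)
Clipped matches: 5, Candidate length: 7
Precision = 5/7

5/7


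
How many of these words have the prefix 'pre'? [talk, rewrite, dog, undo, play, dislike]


Checking each word for prefix 'pre':
  'talk' -> no (count: 0)
  'rewrite' -> no (count: 0)
  'dog' -> no (count: 0)
  'undo' -> no (count: 0)
  'play' -> no (count: 0)
  'dislike' -> no (count: 0)
Total with prefix 'pre': 0

0


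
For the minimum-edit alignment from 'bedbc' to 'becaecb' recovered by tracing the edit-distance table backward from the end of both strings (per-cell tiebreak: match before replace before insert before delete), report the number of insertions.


Edit distance = 4. Backtracking from cell (5, 7) with preference match > replace > insert > delete,
then listing the resulting alignment 'bedbc' -> 'becaecb' left to right:
  Step 1: keep 'b'
  Step 2: keep 'e'
  Step 3: insert 'c' [insertion #1]
  Step 4: replace d->a
  Step 5: replace b->e
  Step 6: keep 'c'
  Step 7: insert 'b' [insertion #2]
Total insertions: 2

2


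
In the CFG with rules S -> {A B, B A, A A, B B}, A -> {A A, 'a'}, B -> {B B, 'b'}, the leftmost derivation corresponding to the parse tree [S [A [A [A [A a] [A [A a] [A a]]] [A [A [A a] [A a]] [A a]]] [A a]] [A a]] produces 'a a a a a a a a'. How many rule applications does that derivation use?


Every bracketed nonterminal node [X ...] in the tree is produced by exactly one rule application.
Reading the tree off as a leftmost derivation:
  Step 1: S  =>  A A   (applied S -> A A)
  Step 2: A A  =>  A A A   (applied A -> A A)
  Step 3: A A A  =>  A A A A   (applied A -> A A)
  Step 4: A A A A  =>  A A A A A   (applied A -> A A)
  Step 5: A A A A A  =>  a A A A A   (applied A -> a)
  Step 6: a A A A A  =>  a A A A A A   (applied A -> A A)
  Step 7: a A A A A A  =>  a a A A A A   (applied A -> a)
  Step 8: a a A A A A  =>  a a a A A A   (applied A -> a)
  Step 9: a a a A A A  =>  a a a A A A A   (applied A -> A A)
  Step 10: a a a A A A A  =>  a a a A A A A A   (applied A -> A A)
  Step 11: a a a A A A A A  =>  a a a a A A A A   (applied A -> a)
  Step 12: a a a a A A A A  =>  a a a a a A A A   (applied A -> a)
  Step 13: a a a a a A A A  =>  a a a a a a A A   (applied A -> a)
  Step 14: a a a a a a A A  =>  a a a a a a a A   (applied A -> a)
  Step 15: a a a a a a a A  =>  a a a a a a a a   (applied A -> a)
Final yield: a a a a a a a a
Total rewrite steps: 15

15


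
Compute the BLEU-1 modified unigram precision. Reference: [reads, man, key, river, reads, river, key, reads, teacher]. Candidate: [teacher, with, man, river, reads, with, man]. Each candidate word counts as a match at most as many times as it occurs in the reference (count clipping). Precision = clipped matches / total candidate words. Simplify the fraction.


Reference word counts: {'key': 2, 'man': 1, 'reads': 3, 'river': 2, 'teacher': 1}
Checking each candidate word (with clipping):
  'teacher' -> in reference (ref count 1, used 1/1) -> match (matches: 1)
  'with' -> not in reference -> no match (matches: 1)
  'man' -> in reference (ref count 1, used 1/1) -> match (matches: 2)
  'river' -> in reference (ref count 2, used 1/2) -> match (matches: 3)
  'reads' -> in reference (ref count 3, used 1/3) -> match (matches: 4)
  'with' -> not in reference -> no match (matches: 4)
  'man' -> ref count 1 already used up (1/1) -> clipped, no match (matches: 4)
Clipped matches: 4, Candidate length: 7
Precision = 4/7

4/7


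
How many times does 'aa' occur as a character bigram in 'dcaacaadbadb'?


Scanning 'dcaacaadbadb' for bigram 'aa':
  Position 0: 'dc' -> no
  Position 1: 'ca' -> no
  Position 2: 'aa' -> MATCH
  Position 3: 'ac' -> no
  Position 4: 'ca' -> no
  Position 5: 'aa' -> MATCH
  Position 6: 'ad' -> no
  Position 7: 'db' -> no
  Position 8: 'ba' -> no
  Position 9: 'ad' -> no
  Position 10: 'db' -> no
Total matches: 2

2


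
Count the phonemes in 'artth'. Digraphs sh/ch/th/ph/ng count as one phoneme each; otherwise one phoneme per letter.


Parsing 'artth' greedily, digraphs first:
  'a' -> vowel phoneme (phonemes so far: 1)
  'r' -> consonant phoneme (phonemes so far: 2)
  't' -> consonant phoneme (phonemes so far: 3)
  'th' -> digraph (1 consonant phoneme) (phonemes so far: 4)
Total phonemes: 4

4


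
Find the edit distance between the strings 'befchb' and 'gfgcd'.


Building DP table for s1='befchb' (len 6) and s2='gfgcd' (len 5):
       g  f  g  c  d
    0  1  2  3  4  5
  b 1  1  2  3  4  5
  e 2  2  2  3  4  5
  f 3  3  2  3  4  5
  c 4  4  3  3  3  4
  h 5  5  4  4  4  4
  b 6  6  5  5  5  5
Edit distance = dp[6][5] = 5

5


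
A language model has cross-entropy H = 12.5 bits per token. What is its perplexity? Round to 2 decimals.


Perplexity formula: PP = 2^H
H = 12.5
PP = 2^12.5
Decompose: 2^12.5 = 2^12 * 2^0.5 = 2^12 * sqrt(2)
2^12 = 4096, sqrt(2) ~ 1.4142136
PP ~ 4096 * 1.4142136 = 5792.6189056
Rounded to 2 decimals: 5792.62

5792.62


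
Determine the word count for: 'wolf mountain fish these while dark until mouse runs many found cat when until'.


Counting words by splitting on spaces:
  Word 1: 'wolf'
  Word 2: 'mountain'
  Word 3: 'fish'
  Word 4: 'these'
  Word 5: 'while'
  Word 6: 'dark'
  Word 7: 'until'
  Word 8: 'mouse'
  Word 9: 'runs'
  Word 10: 'many'
  Word 11: 'found'
  Word 12: 'cat'
  Word 13: 'when'
  Word 14: 'until'
Total words: 14

14


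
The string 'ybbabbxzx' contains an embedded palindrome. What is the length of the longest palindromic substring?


Scanning 'ybbabbxzx' for palindromic substrings.
Substring at positions 1-5: 'bbabb'.
Check: reverse('bbabb') = 'bbabb' -> palindrome confirmed.
Neighbouring characters ('y' / 'x') break symmetry, so it cannot extend further.
No longer palindromic substring exists; longest length = 5

5


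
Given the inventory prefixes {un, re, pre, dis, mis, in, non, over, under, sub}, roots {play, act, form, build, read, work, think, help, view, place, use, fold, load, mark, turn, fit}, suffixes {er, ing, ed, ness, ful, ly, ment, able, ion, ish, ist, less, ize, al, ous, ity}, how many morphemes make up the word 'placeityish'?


Segmenting 'placeityish' against the inventory:
  'place' -> root (morpheme 1)
  'ity' -> suffix (morpheme 2)
  'ish' -> suffix (morpheme 3)
Total morphemes: 3

3


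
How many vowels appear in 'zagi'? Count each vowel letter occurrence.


Scanning each character of 'zagi':
  Position 1: 'z' -> consonant (running count: 0)
  Position 2: 'a' -> vowel (running count: 1)
  Position 3: 'g' -> consonant (running count: 1)
  Position 4: 'i' -> vowel (running count: 2)
Total vowels: 2

2


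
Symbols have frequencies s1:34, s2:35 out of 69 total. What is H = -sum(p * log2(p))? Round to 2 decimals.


Computing entropy H = -sum(p_i * log2(p_i)):
  s1: p = 34/69 = 0.4928, -p*log2(p) = 0.5031
  s2: p = 35/69 = 0.5072, -p*log2(p) = 0.4967
H = sum of terms = 0.9998
Rounded to 2 decimals: 1.00

1.00


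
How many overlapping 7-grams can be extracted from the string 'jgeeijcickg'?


String 'jgeeijcickg' has length L = 11.
Number of overlapping n-grams = L - n + 1
Substituting: 11 - 7 + 1 = 5

5


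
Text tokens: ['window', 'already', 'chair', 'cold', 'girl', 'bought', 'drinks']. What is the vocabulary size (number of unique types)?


Listing all tokens and tracking unique types:
  Token 1: 'window' -> NEW (unique so far: 1)
  Token 2: 'already' -> NEW (unique so far: 2)
  Token 3: 'chair' -> NEW (unique so far: 3)
  Token 4: 'cold' -> NEW (unique so far: 4)
  Token 5: 'girl' -> NEW (unique so far: 5)
  Token 6: 'bought' -> NEW (unique so far: 6)
  Token 7: 'drinks' -> NEW (unique so far: 7)
Unique types: ('already', 'bought', 'chair', 'cold', 'drinks', 'girl', 'window')
Vocabulary size: 7

7


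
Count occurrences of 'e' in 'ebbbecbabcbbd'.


Scanning 'ebbbecbabcbbd' for 'e':
  Position 0: 'e' -> MATCH (count: 1)
  Position 4: 'e' -> MATCH (count: 2)
Total occurrences of 'e': 2

2


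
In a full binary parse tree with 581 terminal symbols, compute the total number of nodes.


Leaf nodes (terminals): 581
Internal nodes = n - 1 = 581 - 1 = 580
Total = leaves + internal = 581 + 580 = 1161

1161


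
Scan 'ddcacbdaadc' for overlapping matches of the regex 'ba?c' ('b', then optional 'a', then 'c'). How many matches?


Pattern: ba?c means 'b', then optional 'a', then 'c'.
Scanning 'ddcacbdaadc' position-by-position:
  Pos 0: window 'ddc' -> no
  Pos 1: window 'dca' -> no
  Pos 2: window 'cac' -> no
  Pos 3: window 'acb' -> no
  Pos 4: window 'cbd' -> no
  Pos 5: window 'bda' -> no
  Pos 6: window 'daa' -> no
  Pos 7: window 'aad' -> no
  Pos 8: window 'adc' -> no
  Pos 9: window 'dc' -> no
  Pos 10: window 'c' -> no
Total matches: 0

0


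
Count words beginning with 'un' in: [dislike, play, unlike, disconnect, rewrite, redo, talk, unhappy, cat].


Checking each word for prefix 'un':
  'dislike' -> no (count: 0)
  'play' -> no (count: 0)
  'unlike' -> YES, starts with 'un' (count: 1)
  'disconnect' -> no (count: 1)
  'rewrite' -> no (count: 1)
  'redo' -> no (count: 1)
  'talk' -> no (count: 1)
  'unhappy' -> YES, starts with 'un' (count: 2)
  'cat' -> no (count: 2)
Total with prefix 'un': 2

2


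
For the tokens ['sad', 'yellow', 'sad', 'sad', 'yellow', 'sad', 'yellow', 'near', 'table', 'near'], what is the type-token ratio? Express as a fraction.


Tokens: 10
Unique types: ('near', 'sad', 'table', 'yellow') = 4
TTR = 4/10
Simplify: divide both by 2 -> 2/5
TTR = 2/5

2/5


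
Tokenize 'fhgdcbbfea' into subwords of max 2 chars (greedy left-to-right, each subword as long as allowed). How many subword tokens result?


'fhgdcbbfea' has 10 characters.
Chunking with max size 2:
  Chunk 1: 'fh' (positions 0-1)
  Chunk 2: 'gd' (positions 2-3)
  Chunk 3: 'cb' (positions 4-5)
  Chunk 4: 'bf' (positions 6-7)
  Chunk 5: 'ea' (positions 8-9)
Total chunks: ceil(10 / 2) = 5

5


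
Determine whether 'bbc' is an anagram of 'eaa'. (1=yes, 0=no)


Sort characters of 'bbc': 'bbc'
Sort characters of 'eaa': 'aae'
Sorted forms differ -> they are NOT anagrams
Result: 0

0


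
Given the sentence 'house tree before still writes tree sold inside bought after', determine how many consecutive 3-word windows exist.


Word trigrams from [10] words:
  Trigram 1: (house tree before)
  Trigram 2: (tree before still)
  Trigram 3: (before still writes)
  Trigram 4: (still writes tree)
  Trigram 5: (writes tree sold)
  Trigram 6: (tree sold inside)
  Trigram 7: (sold inside bought)
  Trigram 8: (inside bought after)
Total word trigrams: 10 - 2 = 8

8


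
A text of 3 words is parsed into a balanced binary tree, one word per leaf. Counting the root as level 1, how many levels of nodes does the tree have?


In a balanced binary tree with n leaves the deepest leaf is ceil(log2(n)) edges below the root,
so counting node levels inclusive of root and leaves gives ceil(log2(n)) + 1 levels.
log2(3) = 1.5850
ceil(1.5850) = 2
levels = 2 + 1 = 3

3


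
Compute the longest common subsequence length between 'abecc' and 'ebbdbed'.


DP table for LCS of 'abecc' and 'ebbdbed':
       e  b  b  d  b  e  d
    0  0  0  0  0  0  0  0
  a 0  0  0  0  0  0  0  0
  b 0  0  1  1  1  1  1  1
  e 0  1  1  1  1  1  2  2
  c 0  1  1  1  1  1  2  2
  c 0  1  1  1  1  1  2  2
LCS: 'be'
LCS length = 2

2


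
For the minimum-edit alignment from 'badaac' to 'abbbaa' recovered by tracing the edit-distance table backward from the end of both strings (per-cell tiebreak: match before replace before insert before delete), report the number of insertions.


Edit distance = 4. Backtracking from cell (6, 6) with preference match > replace > insert > delete,
then listing the resulting alignment 'badaac' -> 'abbbaa' left to right:
  Step 1: insert 'a' [insertion #1]
  Step 2: keep 'b'
  Step 3: replace a->b
  Step 4: replace d->b
  Step 5: keep 'a'
  Step 6: keep 'a'
  Step 7: delete 'c'
Total insertions: 1

1


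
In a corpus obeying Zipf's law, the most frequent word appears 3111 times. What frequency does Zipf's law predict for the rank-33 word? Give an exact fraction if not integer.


Zipf's law: freq(rank) = f1 / rank
f1 = 3111, rank = 33
freq = 3111 / 33
GCD(3111, 33) = 3
Simplified: 1037/11

1037/11


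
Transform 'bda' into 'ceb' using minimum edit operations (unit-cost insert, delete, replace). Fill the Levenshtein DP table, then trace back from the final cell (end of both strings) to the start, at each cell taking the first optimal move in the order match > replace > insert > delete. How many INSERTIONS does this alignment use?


Edit distance = 3. Backtracking from cell (3, 3) with preference match > replace > insert > delete,
then listing the resulting alignment 'bda' -> 'ceb' left to right:
  Step 1: replace b->c
  Step 2: replace d->e
  Step 3: replace a->b
Total insertions: 0

0


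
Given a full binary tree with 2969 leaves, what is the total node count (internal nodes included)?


Leaf nodes (terminals): 2969
Internal nodes = n - 1 = 2969 - 1 = 2968
Total = leaves + internal = 2969 + 2968 = 5937

5937


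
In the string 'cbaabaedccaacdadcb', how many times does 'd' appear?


Scanning 'cbaabaedccaacdadcb' for 'd':
  Position 7: 'd' -> MATCH (count: 1)
  Position 13: 'd' -> MATCH (count: 2)
  Position 15: 'd' -> MATCH (count: 3)
Total occurrences of 'd': 3

3


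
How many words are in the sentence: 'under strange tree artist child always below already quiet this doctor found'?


Counting words by splitting on spaces:
  Word 1: 'under'
  Word 2: 'strange'
  Word 3: 'tree'
  Word 4: 'artist'
  Word 5: 'child'
  Word 6: 'always'
  Word 7: 'below'
  Word 8: 'already'
  Word 9: 'quiet'
  Word 10: 'this'
  Word 11: 'doctor'
  Word 12: 'found'
Total words: 12

12


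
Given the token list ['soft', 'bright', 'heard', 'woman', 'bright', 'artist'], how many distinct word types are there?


Listing all tokens and tracking unique types:
  Token 1: 'soft' -> NEW (unique so far: 1)
  Token 2: 'bright' -> NEW (unique so far: 2)
  Token 3: 'heard' -> NEW (unique so far: 3)
  Token 4: 'woman' -> NEW (unique so far: 4)
  Token 5: 'bright' -> duplicate (unique so far: 4)
  Token 6: 'artist' -> NEW (unique so far: 5)
Unique types: ('artist', 'bright', 'heard', 'soft', 'woman')
Vocabulary size: 5

5


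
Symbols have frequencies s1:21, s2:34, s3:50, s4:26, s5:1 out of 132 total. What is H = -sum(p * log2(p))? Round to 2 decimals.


Computing entropy H = -sum(p_i * log2(p_i)):
  s1: p = 21/132 = 0.1591, -p*log2(p) = 0.4219
  s2: p = 34/132 = 0.2576, -p*log2(p) = 0.5041
  s3: p = 50/132 = 0.3788, -p*log2(p) = 0.5305
  s4: p = 26/132 = 0.1970, -p*log2(p) = 0.4617
  s5: p = 1/132 = 0.0076, -p*log2(p) = 0.0534
H = sum of terms = 1.9716
Rounded to 2 decimals: 1.97

1.97


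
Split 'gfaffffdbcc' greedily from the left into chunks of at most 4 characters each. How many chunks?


'gfaffffdbcc' has 11 characters.
Chunking with max size 4:
  Chunk 1: 'gfaf' (positions 0-3)
  Chunk 2: 'fffd' (positions 4-7)
  Chunk 3: 'bcc' (positions 8-10)
Total chunks: ceil(11 / 4) = 3

3


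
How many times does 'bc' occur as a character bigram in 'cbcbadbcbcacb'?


Scanning 'cbcbadbcbcacb' for bigram 'bc':
  Position 0: 'cb' -> no
  Position 1: 'bc' -> MATCH
  Position 2: 'cb' -> no
  Position 3: 'ba' -> no
  Position 4: 'ad' -> no
  Position 5: 'db' -> no
  Position 6: 'bc' -> MATCH
  Position 7: 'cb' -> no
  Position 8: 'bc' -> MATCH
  Position 9: 'ca' -> no
  Position 10: 'ac' -> no
  Position 11: 'cb' -> no
Total matches: 3

3


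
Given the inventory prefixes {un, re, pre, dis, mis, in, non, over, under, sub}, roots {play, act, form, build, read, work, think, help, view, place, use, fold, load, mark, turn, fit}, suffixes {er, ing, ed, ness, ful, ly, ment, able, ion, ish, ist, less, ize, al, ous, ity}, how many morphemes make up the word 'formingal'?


Segmenting 'formingal' against the inventory:
  'form' -> root (morpheme 1)
  'ing' -> suffix (morpheme 2)
  'al' -> suffix (morpheme 3)
Total morphemes: 3

3


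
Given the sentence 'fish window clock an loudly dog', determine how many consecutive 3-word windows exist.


Word trigrams from [6] words:
  Trigram 1: (fish window clock)
  Trigram 2: (window clock an)
  Trigram 3: (clock an loudly)
  Trigram 4: (an loudly dog)
Total word trigrams: 6 - 2 = 4

4


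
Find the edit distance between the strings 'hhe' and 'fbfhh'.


Building DP table for s1='hhe' (len 3) and s2='fbfhh' (len 5):
       f  b  f  h  h
    0  1  2  3  4  5
  h 1  1  2  3  3  4
  h 2  2  2  3  3  3
  e 3  3  3  3  4  4
Edit distance = dp[3][5] = 4

4


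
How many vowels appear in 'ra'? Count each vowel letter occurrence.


Scanning each character of 'ra':
  Position 1: 'r' -> consonant (running count: 0)
  Position 2: 'a' -> vowel (running count: 1)
Total vowels: 1

1


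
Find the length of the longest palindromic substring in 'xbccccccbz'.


Scanning 'xbccccccbz' for palindromic substrings.
Substring at positions 1-8: 'bccccccb'.
Check: reverse('bccccccb') = 'bccccccb' -> palindrome confirmed.
Neighbouring characters ('x' / 'z') break symmetry, so it cannot extend further.
No longer palindromic substring exists; longest length = 8

8


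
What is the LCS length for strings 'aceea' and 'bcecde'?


DP table for LCS of 'aceea' and 'bcecde':
       b  c  e  c  d  e
    0  0  0  0  0  0  0
  a 0  0  0  0  0  0  0
  c 0  0  1  1  1  1  1
  e 0  0  1  2  2  2  2
  e 0  0  1  2  2  2  3
  a 0  0  1  2  2  2  3
LCS: 'cee'
LCS length = 3

3


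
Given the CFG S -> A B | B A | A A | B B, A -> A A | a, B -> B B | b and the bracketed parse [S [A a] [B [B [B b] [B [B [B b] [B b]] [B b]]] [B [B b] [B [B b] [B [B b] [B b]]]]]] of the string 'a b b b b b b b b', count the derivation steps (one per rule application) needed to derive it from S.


Every bracketed nonterminal node [X ...] in the tree is produced by exactly one rule application.
Reading the tree off as a leftmost derivation:
  Step 1: S  =>  A B   (applied S -> A B)
  Step 2: A B  =>  a B   (applied A -> a)
  Step 3: a B  =>  a B B   (applied B -> B B)
  Step 4: a B B  =>  a B B B   (applied B -> B B)
  Step 5: a B B B  =>  a b B B   (applied B -> b)
  Step 6: a b B B  =>  a b B B B   (applied B -> B B)
  Step 7: a b B B B  =>  a b B B B B   (applied B -> B B)
  Step 8: a b B B B B  =>  a b b B B B   (applied B -> b)
  Step 9: a b b B B B  =>  a b b b B B   (applied B -> b)
  Step 10: a b b b B B  =>  a b b b b B   (applied B -> b)
  Step 11: a b b b b B  =>  a b b b b B B   (applied B -> B B)
  Step 12: a b b b b B B  =>  a b b b b b B   (applied B -> b)
  Step 13: a b b b b b B  =>  a b b b b b B B   (applied B -> B B)
  Step 14: a b b b b b B B  =>  a b b b b b b B   (applied B -> b)
  Step 15: a b b b b b b B  =>  a b b b b b b B B   (applied B -> B B)
  Step 16: a b b b b b b B B  =>  a b b b b b b b B   (applied B -> b)
  Step 17: a b b b b b b b B  =>  a b b b b b b b b   (applied B -> b)
Final yield: a b b b b b b b b
Total rewrite steps: 17

17


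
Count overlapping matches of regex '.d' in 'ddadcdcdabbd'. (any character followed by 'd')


Pattern: .d means any character followed by 'd'.
Scanning 'ddadcdcdabbd' position-by-position:
  Pos 0: window 'dd' -> MATCH
  Pos 1: window 'da' -> no
  Pos 2: window 'ad' -> MATCH
  Pos 3: window 'dc' -> no
  Pos 4: window 'cd' -> MATCH
  Pos 5: window 'dc' -> no
  Pos 6: window 'cd' -> MATCH
  Pos 7: window 'da' -> no
  Pos 8: window 'ab' -> no
  Pos 9: window 'bb' -> no
  Pos 10: window 'bd' -> MATCH
  Pos 11: window 'd' -> no
Total matches: 5

5


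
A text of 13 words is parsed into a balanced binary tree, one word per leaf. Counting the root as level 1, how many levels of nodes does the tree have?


In a balanced binary tree with n leaves the deepest leaf is ceil(log2(n)) edges below the root,
so counting node levels inclusive of root and leaves gives ceil(log2(n)) + 1 levels.
log2(13) = 3.7004
ceil(3.7004) = 4
levels = 4 + 1 = 5

5


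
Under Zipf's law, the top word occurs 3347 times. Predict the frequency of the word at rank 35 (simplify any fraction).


Zipf's law: freq(rank) = f1 / rank
f1 = 3347, rank = 35
freq = 3347 / 35
GCD(3347, 35) = 1
Simplified: 3347/35

3347/35


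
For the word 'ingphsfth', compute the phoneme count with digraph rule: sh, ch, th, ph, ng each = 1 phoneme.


Parsing 'ingphsfth' greedily, digraphs first:
  'i' -> vowel phoneme (phonemes so far: 1)
  'ng' -> digraph (1 consonant phoneme) (phonemes so far: 2)
  'ph' -> digraph (1 consonant phoneme) (phonemes so far: 3)
  's' -> consonant phoneme (phonemes so far: 4)
  'f' -> consonant phoneme (phonemes so far: 5)
  'th' -> digraph (1 consonant phoneme) (phonemes so far: 6)
Total phonemes: 6

6


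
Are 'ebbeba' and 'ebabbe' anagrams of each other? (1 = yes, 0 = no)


Sort characters of 'ebbeba': 'abbbee'
Sort characters of 'ebabbe': 'abbbee'
Sorted forms match -> they ARE anagrams
Result: 1

1


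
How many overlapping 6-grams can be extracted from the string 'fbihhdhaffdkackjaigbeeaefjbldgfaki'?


String 'fbihhdhaffdkackjaigbeeaefjbldgfaki' has length L = 34.
Number of overlapping n-grams = L - n + 1
Substituting: 34 - 6 + 1 = 29

29


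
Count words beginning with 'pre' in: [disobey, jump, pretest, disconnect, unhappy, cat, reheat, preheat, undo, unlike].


Checking each word for prefix 'pre':
  'disobey' -> no (count: 0)
  'jump' -> no (count: 0)
  'pretest' -> YES, starts with 'pre' (count: 1)
  'disconnect' -> no (count: 1)
  'unhappy' -> no (count: 1)
  'cat' -> no (count: 1)
  'reheat' -> no (count: 1)
  'preheat' -> YES, starts with 'pre' (count: 2)
  'undo' -> no (count: 2)
  'unlike' -> no (count: 2)
Total with prefix 'pre': 2

2


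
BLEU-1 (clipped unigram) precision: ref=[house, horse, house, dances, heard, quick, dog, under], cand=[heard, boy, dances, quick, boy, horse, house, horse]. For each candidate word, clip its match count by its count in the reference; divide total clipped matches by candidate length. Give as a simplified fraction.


Reference word counts: {'dances': 1, 'dog': 1, 'heard': 1, 'horse': 1, 'house': 2, 'quick': 1, 'under': 1}
Checking each candidate word (with clipping):
  'heard' -> in reference (ref count 1, used 1/1) -> match (matches: 1)
  'boy' -> not in reference -> no match (matches: 1)
  'dances' -> in reference (ref count 1, used 1/1) -> match (matches: 2)
  'quick' -> in reference (ref count 1, used 1/1) -> match (matches: 3)
  'boy' -> not in reference -> no match (matches: 3)
  'horse' -> in reference (ref count 1, used 1/1) -> match (matches: 4)
  'house' -> in reference (ref count 2, used 1/2) -> match (matches: 5)
  'horse' -> ref count 1 already used up (1/1) -> clipped, no match (matches: 5)
Clipped matches: 5, Candidate length: 8
Precision = 5/8

5/8


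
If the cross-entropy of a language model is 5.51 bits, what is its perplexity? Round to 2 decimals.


Perplexity formula: PP = 2^H
H = 5.51
PP = 2^5.51
Decompose: 2^5.51 = 2^5 * 2^0.51
2^5 = 32, 2^0.51 ~ 1.4240502
PP ~ 32 * 1.4240502 = 45.5696064
Rounded to 2 decimals: 45.57

45.57


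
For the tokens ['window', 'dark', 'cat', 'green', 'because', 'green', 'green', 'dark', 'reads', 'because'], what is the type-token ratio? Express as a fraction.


Tokens: 10
Unique types: ('because', 'cat', 'dark', 'green', 'reads', 'window') = 6
TTR = 6/10
Simplify: divide both by 2 -> 3/5
TTR = 3/5

3/5


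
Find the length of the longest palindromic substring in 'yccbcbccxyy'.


Scanning 'yccbcbccxyy' for palindromic substrings.
Substring at positions 1-7: 'ccbcbcc'.
Check: reverse('ccbcbcc') = 'ccbcbcc' -> palindrome confirmed.
Neighbouring characters ('y' / 'x') break symmetry, so it cannot extend further.
No longer palindromic substring exists; longest length = 7

7


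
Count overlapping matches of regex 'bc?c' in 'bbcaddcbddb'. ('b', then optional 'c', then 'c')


Pattern: bc?c means 'b', then optional 'c', then 'c'.
Scanning 'bbcaddcbddb' position-by-position:
  Pos 0: window 'bbc' -> no
  Pos 1: window 'bca' -> MATCH
  Pos 2: window 'cad' -> no
  Pos 3: window 'add' -> no
  Pos 4: window 'ddc' -> no
  Pos 5: window 'dcb' -> no
  Pos 6: window 'cbd' -> no
  Pos 7: window 'bdd' -> no
  Pos 8: window 'ddb' -> no
  Pos 9: window 'db' -> no
  Pos 10: window 'b' -> no
Total matches: 1

1


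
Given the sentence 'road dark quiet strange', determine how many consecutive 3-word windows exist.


Word trigrams from [4] words:
  Trigram 1: (road dark quiet)
  Trigram 2: (dark quiet strange)
Total word trigrams: 4 - 2 = 2

2


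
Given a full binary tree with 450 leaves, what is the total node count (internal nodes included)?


Leaf nodes (terminals): 450
Internal nodes = n - 1 = 450 - 1 = 449
Total = leaves + internal = 450 + 449 = 899

899


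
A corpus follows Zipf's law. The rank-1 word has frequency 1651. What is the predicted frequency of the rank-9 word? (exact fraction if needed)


Zipf's law: freq(rank) = f1 / rank
f1 = 1651, rank = 9
freq = 1651 / 9
GCD(1651, 9) = 1
Simplified: 1651/9

1651/9


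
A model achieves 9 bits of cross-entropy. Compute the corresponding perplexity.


Perplexity formula: PP = 2^H
H = 9
PP = 2^9
PP = 2^9 = 512

512


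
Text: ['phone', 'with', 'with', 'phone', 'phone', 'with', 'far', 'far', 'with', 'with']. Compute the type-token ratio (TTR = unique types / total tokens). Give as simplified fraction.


Tokens: 10
Unique types: ('far', 'phone', 'with') = 3
TTR = 3/10
Already in lowest terms.

3/10


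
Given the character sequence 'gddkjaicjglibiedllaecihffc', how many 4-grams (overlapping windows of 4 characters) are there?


String 'gddkjaicjglibiedllaecihffc' has length L = 26.
Number of overlapping n-grams = L - n + 1
Substituting: 26 - 4 + 1 = 23

23


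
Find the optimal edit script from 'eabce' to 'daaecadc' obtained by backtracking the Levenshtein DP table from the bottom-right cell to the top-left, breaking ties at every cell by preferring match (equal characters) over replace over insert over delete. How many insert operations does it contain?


Edit distance = 6. Backtracking from cell (5, 8) with preference match > replace > insert > delete,
then listing the resulting alignment 'eabce' -> 'daaecadc' left to right:
  Step 1: insert 'd' [insertion #1]
  Step 2: replace e->a
  Step 3: keep 'a'
  Step 4: replace b->e
  Step 5: keep 'c'
  Step 6: insert 'a' [insertion #2]
  Step 7: insert 'd' [insertion #3]
  Step 8: replace e->c
Total insertions: 3

3


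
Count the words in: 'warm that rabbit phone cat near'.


Counting words by splitting on spaces:
  Word 1: 'warm'
  Word 2: 'that'
  Word 3: 'rabbit'
  Word 4: 'phone'
  Word 5: 'cat'
  Word 6: 'near'
Total words: 6

6


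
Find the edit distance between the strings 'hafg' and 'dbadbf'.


Building DP table for s1='hafg' (len 4) and s2='dbadbf' (len 6):
       d  b  a  d  b  f
    0  1  2  3  4  5  6
  h 1  1  2  3  4  5  6
  a 2  2  2  2  3  4  5
  f 3  3  3  3  3  4  4
  g 4  4  4  4  4  4  5
Edit distance = dp[4][6] = 5

5


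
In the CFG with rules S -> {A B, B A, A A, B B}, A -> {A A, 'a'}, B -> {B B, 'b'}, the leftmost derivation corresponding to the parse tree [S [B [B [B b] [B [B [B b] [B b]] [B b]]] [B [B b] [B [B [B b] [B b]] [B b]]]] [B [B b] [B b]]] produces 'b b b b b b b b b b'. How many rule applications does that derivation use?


Every bracketed nonterminal node [X ...] in the tree is produced by exactly one rule application.
Reading the tree off as a leftmost derivation:
  Step 1: S  =>  B B   (applied S -> B B)
  Step 2: B B  =>  B B B   (applied B -> B B)
  Step 3: B B B  =>  B B B B   (applied B -> B B)
  Step 4: B B B B  =>  b B B B   (applied B -> b)
  Step 5: b B B B  =>  b B B B B   (applied B -> B B)
  Step 6: b B B B B  =>  b B B B B B   (applied B -> B B)
  Step 7: b B B B B B  =>  b b B B B B   (applied B -> b)
  Step 8: b b B B B B  =>  b b b B B B   (applied B -> b)
  Step 9: b b b B B B  =>  b b b b B B   (applied B -> b)
  Step 10: b b b b B B  =>  b b b b B B B   (applied B -> B B)
  Step 11: b b b b B B B  =>  b b b b b B B   (applied B -> b)
  Step 12: b b b b b B B  =>  b b b b b B B B   (applied B -> B B)
  Step 13: b b b b b B B B  =>  b b b b b B B B B   (applied B -> B B)
  Step 14: b b b b b B B B B  =>  b b b b b b B B B   (applied B -> b)
  Step 15: b b b b b b B B B  =>  b b b b b b b B B   (applied B -> b)
  Step 16: b b b b b b b B B  =>  b b b b b b b b B   (applied B -> b)
  Step 17: b b b b b b b b B  =>  b b b b b b b b B B   (applied B -> B B)
  Step 18: b b b b b b b b B B  =>  b b b b b b b b b B   (applied B -> b)
  Step 19: b b b b b b b b b B  =>  b b b b b b b b b b   (applied B -> b)
Final yield: b b b b b b b b b b
Total rewrite steps: 19

19


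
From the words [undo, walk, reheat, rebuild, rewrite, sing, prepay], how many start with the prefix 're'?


Checking each word for prefix 're':
  'undo' -> no (count: 0)
  'walk' -> no (count: 0)
  'reheat' -> YES, starts with 're' (count: 1)
  'rebuild' -> YES, starts with 're' (count: 2)
  'rewrite' -> YES, starts with 're' (count: 3)
  'sing' -> no (count: 3)
  'prepay' -> no (count: 3)
Total with prefix 're': 3

3


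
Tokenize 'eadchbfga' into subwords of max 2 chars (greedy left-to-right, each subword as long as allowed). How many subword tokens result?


'eadchbfga' has 9 characters.
Chunking with max size 2:
  Chunk 1: 'ea' (positions 0-1)
  Chunk 2: 'dc' (positions 2-3)
  Chunk 3: 'hb' (positions 4-5)
  Chunk 4: 'fg' (positions 6-7)
  Chunk 5: 'a' (positions 8-8)
Total chunks: ceil(9 / 2) = 5

5


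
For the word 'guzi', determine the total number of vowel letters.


Scanning each character of 'guzi':
  Position 1: 'g' -> consonant (running count: 0)
  Position 2: 'u' -> vowel (running count: 1)
  Position 3: 'z' -> consonant (running count: 1)
  Position 4: 'i' -> vowel (running count: 2)
Total vowels: 2

2
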